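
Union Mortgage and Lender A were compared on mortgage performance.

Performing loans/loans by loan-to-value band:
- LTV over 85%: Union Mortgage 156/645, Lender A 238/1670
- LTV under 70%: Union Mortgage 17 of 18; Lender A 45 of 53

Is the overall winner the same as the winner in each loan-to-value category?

Yes

LTV over 85%: Union Mortgage 156/645 = 24.2%, Lender A 238/1670 = 14.3% → Union Mortgage
LTV under 70%: Union Mortgage 17/18 = 94.4%, Lender A 45/53 = 84.9% → Union Mortgage
Overall: Union Mortgage 173/663 = 26.1%, Lender A 283/1723 = 16.4% → Union Mortgage
Union Mortgage wins overall and in every loan-to-value group — no reversal.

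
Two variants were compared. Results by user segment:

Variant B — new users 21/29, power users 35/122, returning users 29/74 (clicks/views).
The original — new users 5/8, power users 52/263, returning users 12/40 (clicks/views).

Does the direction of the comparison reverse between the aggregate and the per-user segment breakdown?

No

New users: Variant B 21/29 = 72.4%, the original 5/8 = 62.5% → Variant B
Power users: Variant B 35/122 = 28.7%, the original 52/263 = 19.8% → Variant B
Returning users: Variant B 29/74 = 39.2%, the original 12/40 = 30.0% → Variant B
Overall: Variant B 85/225 = 37.8%, the original 69/311 = 22.2% → Variant B
Variant B wins overall and in every user group — no reversal.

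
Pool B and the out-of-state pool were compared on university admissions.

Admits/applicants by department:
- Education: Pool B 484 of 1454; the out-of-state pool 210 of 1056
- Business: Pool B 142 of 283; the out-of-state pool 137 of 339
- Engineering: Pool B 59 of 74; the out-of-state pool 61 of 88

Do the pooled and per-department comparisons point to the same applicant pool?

Education: Pool B 484/1454 = 33.3%, the out-of-state pool 210/1056 = 19.9% → Pool B
Business: Pool B 142/283 = 50.2%, the out-of-state pool 137/339 = 40.4% → Pool B
Engineering: Pool B 59/74 = 79.7%, the out-of-state pool 61/88 = 69.3% → Pool B
Overall: Pool B 685/1811 = 37.8%, the out-of-state pool 408/1483 = 27.5% → Pool B
Pool B wins overall and in every department group — no reversal.

Yes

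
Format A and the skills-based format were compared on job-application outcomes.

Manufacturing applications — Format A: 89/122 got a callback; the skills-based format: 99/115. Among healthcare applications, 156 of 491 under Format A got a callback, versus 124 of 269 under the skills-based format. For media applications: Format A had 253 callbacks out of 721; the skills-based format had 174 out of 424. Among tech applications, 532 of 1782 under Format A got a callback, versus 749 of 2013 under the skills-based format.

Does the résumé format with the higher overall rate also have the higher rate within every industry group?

Yes

Manufacturing: Format A 89/122 = 73.0%, the skills-based format 99/115 = 86.1% → the skills-based format
Healthcare: Format A 156/491 = 31.8%, the skills-based format 124/269 = 46.1% → the skills-based format
Media: Format A 253/721 = 35.1%, the skills-based format 174/424 = 41.0% → the skills-based format
Tech: Format A 532/1782 = 29.9%, the skills-based format 749/2013 = 37.2% → the skills-based format
Overall: Format A 1030/3116 = 33.1%, the skills-based format 1146/2821 = 40.6% → the skills-based format
The skills-based format wins overall and in every industry group — no reversal.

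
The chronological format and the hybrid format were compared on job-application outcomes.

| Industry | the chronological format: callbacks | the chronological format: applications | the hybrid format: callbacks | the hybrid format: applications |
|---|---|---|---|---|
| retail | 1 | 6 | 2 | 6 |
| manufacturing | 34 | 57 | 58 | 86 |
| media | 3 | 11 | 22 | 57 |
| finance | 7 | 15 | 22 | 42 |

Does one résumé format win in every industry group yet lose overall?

No

Retail: the chronological format 1/6 = 16.7%, the hybrid format 2/6 = 33.3% → the hybrid format
Manufacturing: the chronological format 34/57 = 59.6%, the hybrid format 58/86 = 67.4% → the hybrid format
Media: the chronological format 3/11 = 27.3%, the hybrid format 22/57 = 38.6% → the hybrid format
Finance: the chronological format 7/15 = 46.7%, the hybrid format 22/42 = 52.4% → the hybrid format
Overall: the chronological format 45/89 = 50.6%, the hybrid format 104/191 = 54.5% → the hybrid format
The hybrid format wins overall and in every industry group — no reversal.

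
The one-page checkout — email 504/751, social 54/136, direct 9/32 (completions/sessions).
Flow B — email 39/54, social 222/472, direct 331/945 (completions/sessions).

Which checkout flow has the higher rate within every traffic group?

Flow B

Email: the one-page checkout 504/751 = 67.1%, Flow B 39/54 = 72.2% → Flow B
Social: the one-page checkout 54/136 = 39.7%, Flow B 222/472 = 47.0% → Flow B
Direct: the one-page checkout 9/32 = 28.1%, Flow B 331/945 = 35.0% → Flow B
Flow B has the higher rate in all 3 groups.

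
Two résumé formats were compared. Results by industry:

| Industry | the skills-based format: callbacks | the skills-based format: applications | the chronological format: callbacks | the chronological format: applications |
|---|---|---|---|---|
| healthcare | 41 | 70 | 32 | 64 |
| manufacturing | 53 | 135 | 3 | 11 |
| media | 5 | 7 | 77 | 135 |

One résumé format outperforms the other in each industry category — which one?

the skills-based format

Healthcare: the skills-based format 41/70 = 58.6%, the chronological format 32/64 = 50.0% → the skills-based format
Manufacturing: the skills-based format 53/135 = 39.3%, the chronological format 3/11 = 27.3% → the skills-based format
Media: the skills-based format 5/7 = 71.4%, the chronological format 77/135 = 57.0% → the skills-based format
The skills-based format has the higher rate in all 3 groups.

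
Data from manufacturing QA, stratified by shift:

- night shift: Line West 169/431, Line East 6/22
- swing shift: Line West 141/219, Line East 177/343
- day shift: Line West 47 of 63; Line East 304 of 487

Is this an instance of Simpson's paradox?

Night shift: Line West 169/431 = 39.2%, Line East 6/22 = 27.3% → Line West
Swing shift: Line West 141/219 = 64.4%, Line East 177/343 = 51.6% → Line West
Day shift: Line West 47/63 = 74.6%, Line East 304/487 = 62.4% → Line West
Overall: Line West 357/713 = 50.1%, Line East 487/852 = 57.2% → Line East
Line West wins each shift group but Line East wins overall — the comparison reverses. Line West's units skew toward night shift, which has a lower base rate.

Yes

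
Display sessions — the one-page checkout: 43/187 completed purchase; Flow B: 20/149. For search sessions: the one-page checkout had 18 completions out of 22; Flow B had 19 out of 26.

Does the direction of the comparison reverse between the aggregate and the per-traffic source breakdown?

No

Display: the one-page checkout 43/187 = 23.0%, Flow B 20/149 = 13.4% → the one-page checkout
Search: the one-page checkout 18/22 = 81.8%, Flow B 19/26 = 73.1% → the one-page checkout
Overall: the one-page checkout 61/209 = 29.2%, Flow B 39/175 = 22.3% → the one-page checkout
The one-page checkout wins overall and in every traffic group — no reversal.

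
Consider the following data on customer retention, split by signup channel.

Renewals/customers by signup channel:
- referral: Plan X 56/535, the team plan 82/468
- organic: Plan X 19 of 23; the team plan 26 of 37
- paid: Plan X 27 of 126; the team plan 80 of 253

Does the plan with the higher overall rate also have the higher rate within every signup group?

Referral: Plan X 56/535 = 10.5%, the team plan 82/468 = 17.5% → the team plan
Organic: Plan X 19/23 = 82.6%, the team plan 26/37 = 70.3% → Plan X
Paid: Plan X 27/126 = 21.4%, the team plan 80/253 = 31.6% → the team plan
Overall: Plan X 102/684 = 14.9%, the team plan 188/758 = 24.8% → the team plan
Neither sweeps: Plan X wins 1 of 3 groups, the team plan wins 2. The team plan wins overall but not every group — no Simpson reversal.

No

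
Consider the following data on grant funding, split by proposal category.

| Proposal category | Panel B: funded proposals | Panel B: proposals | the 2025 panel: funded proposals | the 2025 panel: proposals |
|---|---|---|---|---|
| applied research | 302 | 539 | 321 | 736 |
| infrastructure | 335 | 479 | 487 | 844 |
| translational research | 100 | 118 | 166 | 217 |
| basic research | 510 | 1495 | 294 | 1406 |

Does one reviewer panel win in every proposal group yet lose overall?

No

Applied research: Panel B 302/539 = 56.0%, the 2025 panel 321/736 = 43.6% → Panel B
Infrastructure: Panel B 335/479 = 69.9%, the 2025 panel 487/844 = 57.7% → Panel B
Translational research: Panel B 100/118 = 84.7%, the 2025 panel 166/217 = 76.5% → Panel B
Basic research: Panel B 510/1495 = 34.1%, the 2025 panel 294/1406 = 20.9% → Panel B
Overall: Panel B 1247/2631 = 47.4%, the 2025 panel 1268/3203 = 39.6% → Panel B
Panel B wins overall and in every proposal group — no reversal.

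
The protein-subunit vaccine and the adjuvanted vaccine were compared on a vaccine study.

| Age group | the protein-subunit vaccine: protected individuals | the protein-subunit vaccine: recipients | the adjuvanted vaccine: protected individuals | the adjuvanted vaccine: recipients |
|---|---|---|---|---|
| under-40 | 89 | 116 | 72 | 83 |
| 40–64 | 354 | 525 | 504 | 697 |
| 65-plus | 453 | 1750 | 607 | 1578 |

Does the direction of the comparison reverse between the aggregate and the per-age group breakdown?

No

Under-40: the protein-subunit vaccine 89/116 = 76.7%, the adjuvanted vaccine 72/83 = 86.7% → the adjuvanted vaccine
40–64: the protein-subunit vaccine 354/525 = 67.4%, the adjuvanted vaccine 504/697 = 72.3% → the adjuvanted vaccine
65-plus: the protein-subunit vaccine 453/1750 = 25.9%, the adjuvanted vaccine 607/1578 = 38.5% → the adjuvanted vaccine
Overall: the protein-subunit vaccine 896/2391 = 37.5%, the adjuvanted vaccine 1183/2358 = 50.2% → the adjuvanted vaccine
The adjuvanted vaccine wins overall and in every age group — no reversal.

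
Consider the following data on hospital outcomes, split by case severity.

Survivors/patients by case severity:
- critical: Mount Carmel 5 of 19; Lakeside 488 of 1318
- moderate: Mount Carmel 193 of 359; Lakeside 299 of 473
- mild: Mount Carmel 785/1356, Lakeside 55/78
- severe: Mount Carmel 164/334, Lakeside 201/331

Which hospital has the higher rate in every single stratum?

Critical: Mount Carmel 5/19 = 26.3%, Lakeside 488/1318 = 37.0% → Lakeside
Moderate: Mount Carmel 193/359 = 53.8%, Lakeside 299/473 = 63.2% → Lakeside
Mild: Mount Carmel 785/1356 = 57.9%, Lakeside 55/78 = 70.5% → Lakeside
Severe: Mount Carmel 164/334 = 49.1%, Lakeside 201/331 = 60.7% → Lakeside
Lakeside has the higher rate in all 4 groups.

Lakeside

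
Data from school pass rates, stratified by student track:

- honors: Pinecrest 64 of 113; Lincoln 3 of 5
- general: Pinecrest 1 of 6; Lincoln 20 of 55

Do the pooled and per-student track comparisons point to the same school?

No

Honors: Pinecrest 64/113 = 56.6%, Lincoln 3/5 = 60.0% → Lincoln
General: Pinecrest 1/6 = 16.7%, Lincoln 20/55 = 36.4% → Lincoln
Overall: Pinecrest 65/119 = 54.6%, Lincoln 23/60 = 38.3% → Pinecrest
Lincoln wins each student group but Pinecrest wins overall — the comparison reverses. Lincoln's students skew toward general, which has a lower base rate.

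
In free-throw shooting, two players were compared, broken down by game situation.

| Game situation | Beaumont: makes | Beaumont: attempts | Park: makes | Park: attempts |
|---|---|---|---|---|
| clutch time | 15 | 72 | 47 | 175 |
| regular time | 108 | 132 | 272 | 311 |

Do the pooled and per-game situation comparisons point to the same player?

Clutch time: Beaumont 15/72 = 20.8%, Park 47/175 = 26.9% → Park
Regular time: Beaumont 108/132 = 81.8%, Park 272/311 = 87.5% → Park
Overall: Beaumont 123/204 = 60.3%, Park 319/486 = 65.6% → Park
Park wins overall and in every game group — no reversal.

Yes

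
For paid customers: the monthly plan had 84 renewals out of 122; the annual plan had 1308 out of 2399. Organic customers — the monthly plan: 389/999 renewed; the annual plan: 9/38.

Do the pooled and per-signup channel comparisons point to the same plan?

No

Paid: the monthly plan 84/122 = 68.9%, the annual plan 1308/2399 = 54.5% → the monthly plan
Organic: the monthly plan 389/999 = 38.9%, the annual plan 9/38 = 23.7% → the monthly plan
Overall: the monthly plan 473/1121 = 42.2%, the annual plan 1317/2437 = 54.0% → the annual plan
The monthly plan wins each signup group but the annual plan wins overall — the comparison reverses. The monthly plan's customers skew toward organic, which has a lower base rate.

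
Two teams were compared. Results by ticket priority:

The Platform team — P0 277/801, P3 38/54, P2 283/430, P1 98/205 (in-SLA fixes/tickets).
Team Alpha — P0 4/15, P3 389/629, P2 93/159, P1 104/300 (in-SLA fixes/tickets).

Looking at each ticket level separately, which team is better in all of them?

P0: the Platform team 277/801 = 34.6%, Team Alpha 4/15 = 26.7% → the Platform team
P3: the Platform team 38/54 = 70.4%, Team Alpha 389/629 = 61.8% → the Platform team
P2: the Platform team 283/430 = 65.8%, Team Alpha 93/159 = 58.5% → the Platform team
P1: the Platform team 98/205 = 47.8%, Team Alpha 104/300 = 34.7% → the Platform team
The Platform team has the higher rate in all 4 groups.

the Platform team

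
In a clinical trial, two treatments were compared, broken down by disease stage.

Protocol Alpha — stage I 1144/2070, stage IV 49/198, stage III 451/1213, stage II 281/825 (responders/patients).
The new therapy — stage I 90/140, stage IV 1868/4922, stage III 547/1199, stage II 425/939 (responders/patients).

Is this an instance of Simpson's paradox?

Stage I: Protocol Alpha 1144/2070 = 55.3%, the new therapy 90/140 = 64.3% → the new therapy
Stage IV: Protocol Alpha 49/198 = 24.7%, the new therapy 1868/4922 = 38.0% → the new therapy
Stage III: Protocol Alpha 451/1213 = 37.2%, the new therapy 547/1199 = 45.6% → the new therapy
Stage II: Protocol Alpha 281/825 = 34.1%, the new therapy 425/939 = 45.3% → the new therapy
Overall: Protocol Alpha 1925/4306 = 44.7%, the new therapy 2930/7200 = 40.7% → Protocol Alpha
The new therapy wins each disease group but Protocol Alpha wins overall — the comparison reverses. The new therapy's patients skew toward stage IV, which has a lower base rate.

Yes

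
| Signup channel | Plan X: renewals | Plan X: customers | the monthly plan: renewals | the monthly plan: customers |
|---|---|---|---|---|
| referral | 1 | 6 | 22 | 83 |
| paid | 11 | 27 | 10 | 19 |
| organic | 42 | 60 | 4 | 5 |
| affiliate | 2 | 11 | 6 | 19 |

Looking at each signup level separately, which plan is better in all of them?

Referral: Plan X 1/6 = 16.7%, the monthly plan 22/83 = 26.5% → the monthly plan
Paid: Plan X 11/27 = 40.7%, the monthly plan 10/19 = 52.6% → the monthly plan
Organic: Plan X 42/60 = 70.0%, the monthly plan 4/5 = 80.0% → the monthly plan
Affiliate: Plan X 2/11 = 18.2%, the monthly plan 6/19 = 31.6% → the monthly plan
The monthly plan has the higher rate in all 4 groups.

the monthly plan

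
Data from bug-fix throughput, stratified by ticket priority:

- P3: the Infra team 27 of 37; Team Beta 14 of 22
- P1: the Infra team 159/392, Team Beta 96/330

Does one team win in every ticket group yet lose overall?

No

P3: the Infra team 27/37 = 73.0%, Team Beta 14/22 = 63.6% → the Infra team
P1: the Infra team 159/392 = 40.6%, Team Beta 96/330 = 29.1% → the Infra team
Overall: the Infra team 186/429 = 43.4%, Team Beta 110/352 = 31.2% → the Infra team
The Infra team wins overall and in every ticket group — no reversal.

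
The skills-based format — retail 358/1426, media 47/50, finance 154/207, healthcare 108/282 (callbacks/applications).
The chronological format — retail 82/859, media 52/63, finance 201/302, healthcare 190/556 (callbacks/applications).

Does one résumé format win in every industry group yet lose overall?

Retail: the skills-based format 358/1426 = 25.1%, the chronological format 82/859 = 9.5% → the skills-based format
Media: the skills-based format 47/50 = 94.0%, the chronological format 52/63 = 82.5% → the skills-based format
Finance: the skills-based format 154/207 = 74.4%, the chronological format 201/302 = 66.6% → the skills-based format
Healthcare: the skills-based format 108/282 = 38.3%, the chronological format 190/556 = 34.2% → the skills-based format
Overall: the skills-based format 667/1965 = 33.9%, the chronological format 525/1780 = 29.5% → the skills-based format
The skills-based format wins overall and in every industry group — no reversal.

No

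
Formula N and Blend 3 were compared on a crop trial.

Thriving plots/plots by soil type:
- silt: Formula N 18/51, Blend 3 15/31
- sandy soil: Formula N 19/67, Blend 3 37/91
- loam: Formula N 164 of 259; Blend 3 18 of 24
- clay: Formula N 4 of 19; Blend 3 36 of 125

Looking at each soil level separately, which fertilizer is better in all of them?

Silt: Formula N 18/51 = 35.3%, Blend 3 15/31 = 48.4% → Blend 3
Sandy soil: Formula N 19/67 = 28.4%, Blend 3 37/91 = 40.7% → Blend 3
Loam: Formula N 164/259 = 63.3%, Blend 3 18/24 = 75.0% → Blend 3
Clay: Formula N 4/19 = 21.1%, Blend 3 36/125 = 28.8% → Blend 3
Blend 3 has the higher rate in all 4 groups.

Blend 3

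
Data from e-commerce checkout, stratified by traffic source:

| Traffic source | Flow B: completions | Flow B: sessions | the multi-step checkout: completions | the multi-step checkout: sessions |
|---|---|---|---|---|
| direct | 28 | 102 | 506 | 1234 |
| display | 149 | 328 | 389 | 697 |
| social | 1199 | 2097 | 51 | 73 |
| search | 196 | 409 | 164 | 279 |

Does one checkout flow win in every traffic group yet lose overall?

Yes

Direct: Flow B 28/102 = 27.5%, the multi-step checkout 506/1234 = 41.0% → the multi-step checkout
Display: Flow B 149/328 = 45.4%, the multi-step checkout 389/697 = 55.8% → the multi-step checkout
Social: Flow B 1199/2097 = 57.2%, the multi-step checkout 51/73 = 69.9% → the multi-step checkout
Search: Flow B 196/409 = 47.9%, the multi-step checkout 164/279 = 58.8% → the multi-step checkout
Overall: Flow B 1572/2936 = 53.5%, the multi-step checkout 1110/2283 = 48.6% → Flow B
The multi-step checkout wins each traffic group but Flow B wins overall — the comparison reverses. The multi-step checkout's sessions skew toward direct, which has a lower base rate.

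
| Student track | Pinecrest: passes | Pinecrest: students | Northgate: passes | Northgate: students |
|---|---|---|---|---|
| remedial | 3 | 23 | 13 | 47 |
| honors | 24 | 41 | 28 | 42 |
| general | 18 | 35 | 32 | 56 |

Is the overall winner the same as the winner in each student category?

Remedial: Pinecrest 3/23 = 13.0%, Northgate 13/47 = 27.7% → Northgate
Honors: Pinecrest 24/41 = 58.5%, Northgate 28/42 = 66.7% → Northgate
General: Pinecrest 18/35 = 51.4%, Northgate 32/56 = 57.1% → Northgate
Overall: Pinecrest 45/99 = 45.5%, Northgate 73/145 = 50.3% → Northgate
Northgate wins overall and in every student group — no reversal.

Yes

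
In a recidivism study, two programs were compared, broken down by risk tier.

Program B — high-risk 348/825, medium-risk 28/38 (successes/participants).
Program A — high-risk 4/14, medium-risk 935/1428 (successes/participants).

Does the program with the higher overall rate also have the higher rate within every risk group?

No

High-risk: Program B 348/825 = 42.2%, Program A 4/14 = 28.6% → Program B
Medium-risk: Program B 28/38 = 73.7%, Program A 935/1428 = 65.5% → Program B
Overall: Program B 376/863 = 43.6%, Program A 939/1442 = 65.1% → Program A
Program B wins each risk group but Program A wins overall — the comparison reverses. Program B's participants skew toward high-risk, which has a lower base rate.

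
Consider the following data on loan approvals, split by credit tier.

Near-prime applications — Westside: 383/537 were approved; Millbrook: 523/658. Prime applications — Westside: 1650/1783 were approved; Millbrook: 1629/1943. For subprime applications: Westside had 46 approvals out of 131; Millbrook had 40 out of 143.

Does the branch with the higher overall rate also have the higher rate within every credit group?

Near-prime: Westside 383/537 = 71.3%, Millbrook 523/658 = 79.5% → Millbrook
Prime: Westside 1650/1783 = 92.5%, Millbrook 1629/1943 = 83.8% → Westside
Subprime: Westside 46/131 = 35.1%, Millbrook 40/143 = 28.0% → Westside
Overall: Westside 2079/2451 = 84.8%, Millbrook 2192/2744 = 79.9% → Westside
Neither sweeps: Westside wins 2 of 3 groups, Millbrook wins 1. Westside wins overall but not every group — no Simpson reversal.

No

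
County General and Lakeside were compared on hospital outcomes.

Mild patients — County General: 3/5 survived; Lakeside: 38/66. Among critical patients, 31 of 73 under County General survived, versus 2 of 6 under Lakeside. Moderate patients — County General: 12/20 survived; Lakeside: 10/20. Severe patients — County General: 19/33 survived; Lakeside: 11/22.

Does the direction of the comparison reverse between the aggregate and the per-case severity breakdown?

Mild: County General 3/5 = 60.0%, Lakeside 38/66 = 57.6% → County General
Critical: County General 31/73 = 42.5%, Lakeside 2/6 = 33.3% → County General
Moderate: County General 12/20 = 60.0%, Lakeside 10/20 = 50.0% → County General
Severe: County General 19/33 = 57.6%, Lakeside 11/22 = 50.0% → County General
Overall: County General 65/131 = 49.6%, Lakeside 61/114 = 53.5% → Lakeside
County General wins each case group but Lakeside wins overall — the comparison reverses. County General's patients skew toward critical, which has a lower base rate.

Yes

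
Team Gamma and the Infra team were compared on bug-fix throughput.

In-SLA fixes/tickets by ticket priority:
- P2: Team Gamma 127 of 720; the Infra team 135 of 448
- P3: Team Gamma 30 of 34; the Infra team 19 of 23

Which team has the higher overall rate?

P2: Team Gamma 127/720 = 17.6%, the Infra team 135/448 = 30.1% → the Infra team
P3: Team Gamma 30/34 = 88.2%, the Infra team 19/23 = 82.6% → Team Gamma
Overall: Team Gamma 157/754 = 20.8%, the Infra team 154/471 = 32.7% → the Infra team
(Neither sweeps every ticket group, but the Infra team has the higher pooled rate.)

the Infra team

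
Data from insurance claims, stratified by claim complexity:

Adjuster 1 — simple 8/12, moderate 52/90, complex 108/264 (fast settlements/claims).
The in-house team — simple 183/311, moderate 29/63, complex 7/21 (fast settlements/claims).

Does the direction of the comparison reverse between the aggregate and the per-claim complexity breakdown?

Simple: Adjuster 1 8/12 = 66.7%, the in-house team 183/311 = 58.8% → Adjuster 1
Moderate: Adjuster 1 52/90 = 57.8%, the in-house team 29/63 = 46.0% → Adjuster 1
Complex: Adjuster 1 108/264 = 40.9%, the in-house team 7/21 = 33.3% → Adjuster 1
Overall: Adjuster 1 168/366 = 45.9%, the in-house team 219/395 = 55.4% → the in-house team
Adjuster 1 wins each claim group but the in-house team wins overall — the comparison reverses. Adjuster 1's claims skew toward complex, which has a lower base rate.

Yes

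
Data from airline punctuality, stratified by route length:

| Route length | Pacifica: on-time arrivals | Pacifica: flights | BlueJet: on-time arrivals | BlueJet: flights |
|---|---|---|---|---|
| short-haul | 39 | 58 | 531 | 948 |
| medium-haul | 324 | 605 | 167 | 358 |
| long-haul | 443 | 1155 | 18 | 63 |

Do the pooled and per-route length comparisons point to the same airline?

No

Short-haul: Pacifica 39/58 = 67.2%, BlueJet 531/948 = 56.0% → Pacifica
Medium-haul: Pacifica 324/605 = 53.6%, BlueJet 167/358 = 46.6% → Pacifica
Long-haul: Pacifica 443/1155 = 38.4%, BlueJet 18/63 = 28.6% → Pacifica
Overall: Pacifica 806/1818 = 44.3%, BlueJet 716/1369 = 52.3% → BlueJet
Pacifica wins each route group but BlueJet wins overall — the comparison reverses. Pacifica's flights skew toward long-haul, which has a lower base rate.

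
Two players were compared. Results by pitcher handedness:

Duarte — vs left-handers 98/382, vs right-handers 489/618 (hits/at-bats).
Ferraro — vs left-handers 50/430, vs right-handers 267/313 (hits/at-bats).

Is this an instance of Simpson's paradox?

No

Vs left-handers: Duarte 98/382 = 25.7%, Ferraro 50/430 = 11.6% → Duarte
Vs right-handers: Duarte 489/618 = 79.1%, Ferraro 267/313 = 85.3% → Ferraro
Overall: Duarte 587/1000 = 58.7%, Ferraro 317/743 = 42.7% → Duarte
Neither sweeps: Duarte wins 1 of 2 groups, Ferraro wins 1. Duarte wins overall but not every group — no Simpson reversal.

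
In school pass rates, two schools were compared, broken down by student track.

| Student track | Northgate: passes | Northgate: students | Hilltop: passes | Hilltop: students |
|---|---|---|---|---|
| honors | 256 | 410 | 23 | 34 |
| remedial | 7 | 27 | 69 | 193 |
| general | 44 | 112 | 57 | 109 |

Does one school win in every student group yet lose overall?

Yes

Honors: Northgate 256/410 = 62.4%, Hilltop 23/34 = 67.6% → Hilltop
Remedial: Northgate 7/27 = 25.9%, Hilltop 69/193 = 35.8% → Hilltop
General: Northgate 44/112 = 39.3%, Hilltop 57/109 = 52.3% → Hilltop
Overall: Northgate 307/549 = 55.9%, Hilltop 149/336 = 44.3% → Northgate
Hilltop wins each student group but Northgate wins overall — the comparison reverses. Hilltop's students skew toward remedial, which has a lower base rate.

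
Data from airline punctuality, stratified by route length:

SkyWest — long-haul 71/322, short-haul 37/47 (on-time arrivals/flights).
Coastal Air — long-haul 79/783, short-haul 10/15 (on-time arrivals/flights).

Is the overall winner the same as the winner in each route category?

Yes

Long-haul: SkyWest 71/322 = 22.0%, Coastal Air 79/783 = 10.1% → SkyWest
Short-haul: SkyWest 37/47 = 78.7%, Coastal Air 10/15 = 66.7% → SkyWest
Overall: SkyWest 108/369 = 29.3%, Coastal Air 89/798 = 11.2% → SkyWest
SkyWest wins overall and in every route group — no reversal.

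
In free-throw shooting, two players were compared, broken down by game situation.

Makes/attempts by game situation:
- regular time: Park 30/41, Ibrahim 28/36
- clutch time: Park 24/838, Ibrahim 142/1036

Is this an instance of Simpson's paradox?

Regular time: Park 30/41 = 73.2%, Ibrahim 28/36 = 77.8% → Ibrahim
Clutch time: Park 24/838 = 2.9%, Ibrahim 142/1036 = 13.7% → Ibrahim
Overall: Park 54/879 = 6.1%, Ibrahim 170/1072 = 15.9% → Ibrahim
Ibrahim wins overall and in every game group — no reversal.

No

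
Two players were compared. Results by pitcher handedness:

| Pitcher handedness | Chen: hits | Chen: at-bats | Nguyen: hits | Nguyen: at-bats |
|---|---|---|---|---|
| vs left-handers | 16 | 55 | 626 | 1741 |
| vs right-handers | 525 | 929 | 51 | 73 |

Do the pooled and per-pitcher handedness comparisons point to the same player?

No

Vs left-handers: Chen 16/55 = 29.1%, Nguyen 626/1741 = 36.0% → Nguyen
Vs right-handers: Chen 525/929 = 56.5%, Nguyen 51/73 = 69.9% → Nguyen
Overall: Chen 541/984 = 55.0%, Nguyen 677/1814 = 37.3% → Chen
Nguyen wins each pitcher group but Chen wins overall — the comparison reverses. Nguyen's at-bats skew toward vs left-handers, which has a lower base rate.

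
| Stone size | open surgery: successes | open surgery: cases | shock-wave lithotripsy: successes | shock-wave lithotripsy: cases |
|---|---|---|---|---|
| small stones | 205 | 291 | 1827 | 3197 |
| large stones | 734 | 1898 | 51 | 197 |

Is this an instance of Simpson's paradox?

Yes

Small stones: open surgery 205/291 = 70.4%, shock-wave lithotripsy 1827/3197 = 57.1% → open surgery
Large stones: open surgery 734/1898 = 38.7%, shock-wave lithotripsy 51/197 = 25.9% → open surgery
Overall: open surgery 939/2189 = 42.9%, shock-wave lithotripsy 1878/3394 = 55.3% → shock-wave lithotripsy
Open surgery wins each stone group but shock-wave lithotripsy wins overall — the comparison reverses. Open surgery's cases skew toward large stones, which has a lower base rate.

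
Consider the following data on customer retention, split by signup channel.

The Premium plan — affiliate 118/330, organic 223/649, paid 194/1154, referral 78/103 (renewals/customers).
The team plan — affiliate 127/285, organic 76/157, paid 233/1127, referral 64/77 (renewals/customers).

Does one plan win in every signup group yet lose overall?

Affiliate: the Premium plan 118/330 = 35.8%, the team plan 127/285 = 44.6% → the team plan
Organic: the Premium plan 223/649 = 34.4%, the team plan 76/157 = 48.4% → the team plan
Paid: the Premium plan 194/1154 = 16.8%, the team plan 233/1127 = 20.7% → the team plan
Referral: the Premium plan 78/103 = 75.7%, the team plan 64/77 = 83.1% → the team plan
Overall: the Premium plan 613/2236 = 27.4%, the team plan 500/1646 = 30.4% → the team plan
The team plan wins overall and in every signup group — no reversal.

No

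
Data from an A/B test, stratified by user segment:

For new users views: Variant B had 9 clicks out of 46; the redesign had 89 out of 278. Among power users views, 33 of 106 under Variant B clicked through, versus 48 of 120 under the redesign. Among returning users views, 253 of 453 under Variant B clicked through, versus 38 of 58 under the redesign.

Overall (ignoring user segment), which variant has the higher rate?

Variant B

New users: Variant B 9/46 = 19.6%, the redesign 89/278 = 32.0% → the redesign
Power users: Variant B 33/106 = 31.1%, the redesign 48/120 = 40.0% → the redesign
Returning users: Variant B 253/453 = 55.8%, the redesign 38/58 = 65.5% → the redesign
Overall: Variant B 295/605 = 48.8%, the redesign 175/456 = 38.4% → Variant B
(The redesign wins every user group but Variant B wins overall — the redesign's views skew toward the low-rate new users group.)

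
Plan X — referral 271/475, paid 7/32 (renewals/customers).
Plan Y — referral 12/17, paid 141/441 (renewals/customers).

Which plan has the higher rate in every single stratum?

Plan Y

Referral: Plan X 271/475 = 57.1%, Plan Y 12/17 = 70.6% → Plan Y
Paid: Plan X 7/32 = 21.9%, Plan Y 141/441 = 32.0% → Plan Y
Plan Y has the higher rate in both groups.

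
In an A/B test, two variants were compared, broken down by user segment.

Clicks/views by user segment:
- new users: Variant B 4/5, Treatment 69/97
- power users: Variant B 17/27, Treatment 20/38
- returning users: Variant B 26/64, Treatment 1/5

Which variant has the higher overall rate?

Treatment

New users: Variant B 4/5 = 80.0%, Treatment 69/97 = 71.1% → Variant B
Power users: Variant B 17/27 = 63.0%, Treatment 20/38 = 52.6% → Variant B
Returning users: Variant B 26/64 = 40.6%, Treatment 1/5 = 20.0% → Variant B
Overall: Variant B 47/96 = 49.0%, Treatment 90/140 = 64.3% → Treatment
(Variant B wins every user group but Treatment wins overall — Variant B's views skew toward the low-rate returning users group.)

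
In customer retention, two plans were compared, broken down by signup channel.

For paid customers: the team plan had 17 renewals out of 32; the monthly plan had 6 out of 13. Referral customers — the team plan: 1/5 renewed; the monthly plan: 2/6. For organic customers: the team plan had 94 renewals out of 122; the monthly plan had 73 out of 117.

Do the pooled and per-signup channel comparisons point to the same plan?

Paid: the team plan 17/32 = 53.1%, the monthly plan 6/13 = 46.2% → the team plan
Referral: the team plan 1/5 = 20.0%, the monthly plan 2/6 = 33.3% → the monthly plan
Organic: the team plan 94/122 = 77.0%, the monthly plan 73/117 = 62.4% → the team plan
Overall: the team plan 112/159 = 70.4%, the monthly plan 81/136 = 59.6% → the team plan
Neither sweeps: the team plan wins 2 of 3 groups, the monthly plan wins 1. The team plan wins overall but not every group — no Simpson reversal.

No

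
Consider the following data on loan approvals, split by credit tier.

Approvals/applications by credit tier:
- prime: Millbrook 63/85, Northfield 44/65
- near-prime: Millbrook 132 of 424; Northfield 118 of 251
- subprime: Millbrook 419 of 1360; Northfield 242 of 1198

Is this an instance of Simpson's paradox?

No

Prime: Millbrook 63/85 = 74.1%, Northfield 44/65 = 67.7% → Millbrook
Near-prime: Millbrook 132/424 = 31.1%, Northfield 118/251 = 47.0% → Northfield
Subprime: Millbrook 419/1360 = 30.8%, Northfield 242/1198 = 20.2% → Millbrook
Overall: Millbrook 614/1869 = 32.9%, Northfield 404/1514 = 26.7% → Millbrook
Neither sweeps: Millbrook wins 2 of 3 groups, Northfield wins 1. Millbrook wins overall but not every group — no Simpson reversal.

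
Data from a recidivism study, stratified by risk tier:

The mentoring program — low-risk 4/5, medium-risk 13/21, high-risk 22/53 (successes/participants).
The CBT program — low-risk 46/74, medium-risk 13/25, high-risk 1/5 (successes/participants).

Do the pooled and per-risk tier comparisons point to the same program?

No

Low-risk: the mentoring program 4/5 = 80.0%, the CBT program 46/74 = 62.2% → the mentoring program
Medium-risk: the mentoring program 13/21 = 61.9%, the CBT program 13/25 = 52.0% → the mentoring program
High-risk: the mentoring program 22/53 = 41.5%, the CBT program 1/5 = 20.0% → the mentoring program
Overall: the mentoring program 39/79 = 49.4%, the CBT program 60/104 = 57.7% → the CBT program
The mentoring program wins each risk group but the CBT program wins overall — the comparison reverses. The mentoring program's participants skew toward high-risk, which has a lower base rate.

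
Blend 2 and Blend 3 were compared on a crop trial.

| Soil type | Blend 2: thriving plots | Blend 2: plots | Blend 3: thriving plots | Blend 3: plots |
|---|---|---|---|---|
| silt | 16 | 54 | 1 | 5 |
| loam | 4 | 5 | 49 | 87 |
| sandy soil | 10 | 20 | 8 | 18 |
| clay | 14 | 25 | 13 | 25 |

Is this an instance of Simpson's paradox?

Yes

Silt: Blend 2 16/54 = 29.6%, Blend 3 1/5 = 20.0% → Blend 2
Loam: Blend 2 4/5 = 80.0%, Blend 3 49/87 = 56.3% → Blend 2
Sandy soil: Blend 2 10/20 = 50.0%, Blend 3 8/18 = 44.4% → Blend 2
Clay: Blend 2 14/25 = 56.0%, Blend 3 13/25 = 52.0% → Blend 2
Overall: Blend 2 44/104 = 42.3%, Blend 3 71/135 = 52.6% → Blend 3
Blend 2 wins each soil group but Blend 3 wins overall — the comparison reverses. Blend 2's plots skew toward silt, which has a lower base rate.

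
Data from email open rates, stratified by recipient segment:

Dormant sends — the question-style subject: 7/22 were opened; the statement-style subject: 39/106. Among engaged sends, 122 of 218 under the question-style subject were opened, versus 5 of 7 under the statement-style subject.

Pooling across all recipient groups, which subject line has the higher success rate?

the question-style subject

Dormant: the question-style subject 7/22 = 31.8%, the statement-style subject 39/106 = 36.8% → the statement-style subject
Engaged: the question-style subject 122/218 = 56.0%, the statement-style subject 5/7 = 71.4% → the statement-style subject
Overall: the question-style subject 129/240 = 53.8%, the statement-style subject 44/113 = 38.9% → the question-style subject
(The statement-style subject wins every recipient group but the question-style subject wins overall — the statement-style subject's sends skew toward the low-rate dormant group.)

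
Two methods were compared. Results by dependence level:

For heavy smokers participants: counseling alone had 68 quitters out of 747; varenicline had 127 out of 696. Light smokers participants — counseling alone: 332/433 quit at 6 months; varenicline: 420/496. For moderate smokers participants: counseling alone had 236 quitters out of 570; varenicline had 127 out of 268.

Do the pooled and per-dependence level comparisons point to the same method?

Yes

Heavy smokers: counseling alone 68/747 = 9.1%, varenicline 127/696 = 18.2% → varenicline
Light smokers: counseling alone 332/433 = 76.7%, varenicline 420/496 = 84.7% → varenicline
Moderate smokers: counseling alone 236/570 = 41.4%, varenicline 127/268 = 47.4% → varenicline
Overall: counseling alone 636/1750 = 36.3%, varenicline 674/1460 = 46.2% → varenicline
Varenicline wins overall and in every dependence group — no reversal.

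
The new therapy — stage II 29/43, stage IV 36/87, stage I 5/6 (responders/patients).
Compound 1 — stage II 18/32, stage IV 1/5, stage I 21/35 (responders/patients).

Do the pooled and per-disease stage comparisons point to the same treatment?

Stage II: the new therapy 29/43 = 67.4%, Compound 1 18/32 = 56.2% → the new therapy
Stage IV: the new therapy 36/87 = 41.4%, Compound 1 1/5 = 20.0% → the new therapy
Stage I: the new therapy 5/6 = 83.3%, Compound 1 21/35 = 60.0% → the new therapy
Overall: the new therapy 70/136 = 51.5%, Compound 1 40/72 = 55.6% → Compound 1
The new therapy wins each disease group but Compound 1 wins overall — the comparison reverses. The new therapy's patients skew toward stage IV, which has a lower base rate.

No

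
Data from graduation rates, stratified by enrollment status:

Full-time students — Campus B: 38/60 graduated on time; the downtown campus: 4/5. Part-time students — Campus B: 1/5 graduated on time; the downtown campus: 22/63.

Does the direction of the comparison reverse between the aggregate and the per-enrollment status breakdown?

Yes

Full-time: Campus B 38/60 = 63.3%, the downtown campus 4/5 = 80.0% → the downtown campus
Part-time: Campus B 1/5 = 20.0%, the downtown campus 22/63 = 34.9% → the downtown campus
Overall: Campus B 39/65 = 60.0%, the downtown campus 26/68 = 38.2% → Campus B
The downtown campus wins each enrollment group but Campus B wins overall — the comparison reverses. The downtown campus's students skew toward part-time, which has a lower base rate.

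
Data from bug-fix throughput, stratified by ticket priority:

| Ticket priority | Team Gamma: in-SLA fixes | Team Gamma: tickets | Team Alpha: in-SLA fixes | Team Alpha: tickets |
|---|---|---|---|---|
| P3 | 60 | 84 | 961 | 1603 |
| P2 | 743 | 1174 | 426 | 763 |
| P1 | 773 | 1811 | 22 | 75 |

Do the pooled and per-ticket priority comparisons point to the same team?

No

P3: Team Gamma 60/84 = 71.4%, Team Alpha 961/1603 = 60.0% → Team Gamma
P2: Team Gamma 743/1174 = 63.3%, Team Alpha 426/763 = 55.8% → Team Gamma
P1: Team Gamma 773/1811 = 42.7%, Team Alpha 22/75 = 29.3% → Team Gamma
Overall: Team Gamma 1576/3069 = 51.4%, Team Alpha 1409/2441 = 57.7% → Team Alpha
Team Gamma wins each ticket group but Team Alpha wins overall — the comparison reverses. Team Gamma's tickets skew toward P1, which has a lower base rate.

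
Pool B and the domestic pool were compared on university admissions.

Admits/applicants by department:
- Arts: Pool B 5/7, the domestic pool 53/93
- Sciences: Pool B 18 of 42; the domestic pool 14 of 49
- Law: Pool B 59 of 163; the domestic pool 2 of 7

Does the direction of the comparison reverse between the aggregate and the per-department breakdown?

Yes

Arts: Pool B 5/7 = 71.4%, the domestic pool 53/93 = 57.0% → Pool B
Sciences: Pool B 18/42 = 42.9%, the domestic pool 14/49 = 28.6% → Pool B
Law: Pool B 59/163 = 36.2%, the domestic pool 2/7 = 28.6% → Pool B
Overall: Pool B 82/212 = 38.7%, the domestic pool 69/149 = 46.3% → the domestic pool
Pool B wins each department group but the domestic pool wins overall — the comparison reverses. Pool B's applicants skew toward Law, which has a lower base rate.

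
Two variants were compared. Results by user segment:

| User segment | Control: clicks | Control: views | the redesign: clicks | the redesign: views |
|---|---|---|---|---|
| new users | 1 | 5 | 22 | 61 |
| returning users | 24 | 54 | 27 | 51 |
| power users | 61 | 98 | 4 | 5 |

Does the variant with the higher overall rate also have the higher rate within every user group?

New users: Control 1/5 = 20.0%, the redesign 22/61 = 36.1% → the redesign
Returning users: Control 24/54 = 44.4%, the redesign 27/51 = 52.9% → the redesign
Power users: Control 61/98 = 62.2%, the redesign 4/5 = 80.0% → the redesign
Overall: Control 86/157 = 54.8%, the redesign 53/117 = 45.3% → Control
The redesign wins each user group but Control wins overall — the comparison reverses. The redesign's views skew toward new users, which has a lower base rate.

No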